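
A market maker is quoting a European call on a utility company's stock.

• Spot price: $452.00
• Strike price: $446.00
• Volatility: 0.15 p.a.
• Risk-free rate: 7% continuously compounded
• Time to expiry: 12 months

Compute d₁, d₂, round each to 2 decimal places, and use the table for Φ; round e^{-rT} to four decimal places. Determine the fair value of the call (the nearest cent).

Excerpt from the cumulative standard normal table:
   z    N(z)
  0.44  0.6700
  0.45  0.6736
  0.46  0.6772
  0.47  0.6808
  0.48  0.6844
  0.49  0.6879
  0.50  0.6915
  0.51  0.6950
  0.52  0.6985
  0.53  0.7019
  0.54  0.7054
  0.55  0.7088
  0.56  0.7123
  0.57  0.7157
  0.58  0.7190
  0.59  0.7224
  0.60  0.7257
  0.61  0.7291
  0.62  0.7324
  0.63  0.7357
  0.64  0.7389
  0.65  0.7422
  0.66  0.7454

σ√T = 0.15·√1 = 0.1500
d₁ = [ln(452/446) + (0.07 + ½·0.15²)·1] / (σ√T) = (0.0134 + 0.0813) / 0.1500 = 0.6308 ≈ 0.63
d₂ = 0.6308 − 0.1500 = 0.4808 ≈ 0.48
e^(−rT) = e^(−0.07·1) = 0.9324
N(d₁) = N(0.63) = 0.7357;  N(d₂) = N(0.48) = 0.6844
C = 452·0.7357 − 446·0.9324·0.6844 = 332.5364 − 284.6080 = 47.9284

$47.93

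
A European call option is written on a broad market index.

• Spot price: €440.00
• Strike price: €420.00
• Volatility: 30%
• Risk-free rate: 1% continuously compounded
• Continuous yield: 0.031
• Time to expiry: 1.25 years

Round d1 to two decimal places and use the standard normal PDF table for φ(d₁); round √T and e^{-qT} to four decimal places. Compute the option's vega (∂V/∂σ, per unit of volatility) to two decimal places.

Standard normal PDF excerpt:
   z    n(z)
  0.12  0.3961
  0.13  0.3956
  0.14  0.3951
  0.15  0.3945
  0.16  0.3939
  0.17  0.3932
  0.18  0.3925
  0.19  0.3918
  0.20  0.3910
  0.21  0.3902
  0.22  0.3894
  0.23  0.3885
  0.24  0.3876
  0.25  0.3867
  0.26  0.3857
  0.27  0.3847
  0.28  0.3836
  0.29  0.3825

183.85

T = 1.25;  σ√T = 0.3354
d₁ = [ln(440/420) + (0.01 − 0.031 + 0.3²/2)·1.25] / 0.3354 = [0.0465 + 0.0300] / 0.3354 = 0.2281 ≈ 0.23
√T = √1.25 = 1.1180
φ(d₁) = φ(0.23) = 0.3885
e^(−qT) = e^(−0.031·1.25) = 0.9620
vega = S·e^(−qT)·φ(d₁)·√T = 440·0.9620·0.3885·1.1180 = 183.8487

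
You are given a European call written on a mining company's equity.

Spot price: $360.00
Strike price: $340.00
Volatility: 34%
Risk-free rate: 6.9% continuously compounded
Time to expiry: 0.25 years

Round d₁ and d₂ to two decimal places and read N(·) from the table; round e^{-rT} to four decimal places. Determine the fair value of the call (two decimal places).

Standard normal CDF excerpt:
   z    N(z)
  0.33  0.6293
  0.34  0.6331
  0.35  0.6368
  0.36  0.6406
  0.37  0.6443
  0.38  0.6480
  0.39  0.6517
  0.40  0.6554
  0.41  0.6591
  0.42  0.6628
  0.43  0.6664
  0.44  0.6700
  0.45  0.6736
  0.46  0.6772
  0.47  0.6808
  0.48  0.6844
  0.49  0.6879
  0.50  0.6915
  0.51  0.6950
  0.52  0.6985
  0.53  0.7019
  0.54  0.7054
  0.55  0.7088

T = 0.25;  σ√T = 0.1700
d₁ = [ln(360/340) + (0.069 + 0.34²/2)·0.25] / 0.1700 = [0.0572 + 0.0317] / 0.1700 = 0.5227 which rounds to 0.52
d₂ = d₁ − σ√T = 0.5227 − 0.1700 = 0.3527 which rounds to 0.35
exp(−rT) = exp(−0.069·0.25) = 0.9829
C = 360·N(0.52) − 340·0.9829·N(0.35) = 360·0.6985 − 340·0.9829·0.6368 = 251.4600 − 212.8096 = 38.6504

$38.65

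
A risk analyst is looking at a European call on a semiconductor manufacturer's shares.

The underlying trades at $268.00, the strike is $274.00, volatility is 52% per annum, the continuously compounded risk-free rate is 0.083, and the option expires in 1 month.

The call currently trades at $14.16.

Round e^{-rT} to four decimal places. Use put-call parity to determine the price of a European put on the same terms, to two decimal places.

e^(−rT) = e^(−0.083·0.08333) = 0.9931
Put-call parity: C − P = S − K·e^(−rT) = 268 − 274·0.9931 = 268 − 272.1094 = -4.1094
P = C − (C − P) = 14.16 − (-4.1094) = 18.2694

$18.27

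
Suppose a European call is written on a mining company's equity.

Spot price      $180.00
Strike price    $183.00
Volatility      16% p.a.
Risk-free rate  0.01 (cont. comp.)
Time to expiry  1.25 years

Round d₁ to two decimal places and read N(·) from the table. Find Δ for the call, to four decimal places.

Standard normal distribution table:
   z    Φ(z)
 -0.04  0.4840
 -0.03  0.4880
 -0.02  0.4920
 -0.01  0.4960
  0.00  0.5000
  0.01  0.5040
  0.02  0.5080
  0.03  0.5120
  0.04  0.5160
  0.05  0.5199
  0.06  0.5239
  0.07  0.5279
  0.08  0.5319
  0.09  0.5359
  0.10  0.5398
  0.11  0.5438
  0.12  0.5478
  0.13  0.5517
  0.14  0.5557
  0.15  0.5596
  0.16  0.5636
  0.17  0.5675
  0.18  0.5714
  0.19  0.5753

0.5279

T = 1.25;  σ√T = 0.1789
d₁ = [ln(180/183) + (0.01 + 0.16²/2)·1.25] / 0.1789 = [-0.0165 + 0.0285] / 0.1789 = 0.0669 ≈ 0.07
N(d₁) = N(0.07) = 0.5279
Δ_call = N(d₁) = 0.5279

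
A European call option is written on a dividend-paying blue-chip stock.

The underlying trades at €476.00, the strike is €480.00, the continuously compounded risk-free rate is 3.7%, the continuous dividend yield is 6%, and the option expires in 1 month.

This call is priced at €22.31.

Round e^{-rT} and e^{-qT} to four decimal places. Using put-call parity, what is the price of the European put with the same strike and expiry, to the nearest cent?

€27.20

e^(−qT) = e^(−0.06·0.08333) = 0.9950;  e^(−rT) = e^(−0.037·0.08333) = 0.9969
Put-call parity: C − P = S·e^(−qT) − K·e^(−rT) = 476·0.9950 − 480·0.9969 = 473.6200 − 478.5120 = -4.8920
P = C − (C − P) = 22.31 − (-4.8920) = 27.2020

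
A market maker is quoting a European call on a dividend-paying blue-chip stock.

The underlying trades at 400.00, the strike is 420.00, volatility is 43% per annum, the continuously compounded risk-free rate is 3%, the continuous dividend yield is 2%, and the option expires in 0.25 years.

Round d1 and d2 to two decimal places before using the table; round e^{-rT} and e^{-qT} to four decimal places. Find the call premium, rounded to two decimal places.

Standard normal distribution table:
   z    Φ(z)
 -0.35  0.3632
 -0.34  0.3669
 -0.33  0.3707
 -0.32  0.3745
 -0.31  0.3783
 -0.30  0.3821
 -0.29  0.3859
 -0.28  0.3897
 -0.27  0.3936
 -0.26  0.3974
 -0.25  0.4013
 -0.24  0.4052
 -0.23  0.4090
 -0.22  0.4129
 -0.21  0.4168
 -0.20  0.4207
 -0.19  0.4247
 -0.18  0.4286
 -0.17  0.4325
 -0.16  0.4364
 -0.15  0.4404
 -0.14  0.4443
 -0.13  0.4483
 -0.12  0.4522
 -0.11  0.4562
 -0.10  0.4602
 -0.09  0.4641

25.46

T = 0.25;  σ√T = 0.2150
ln(S/K) + (r − q + σ²/2)T = ln(400/420) + (0.03 − 0.02 + 0.43²/2)·0.25 = -0.0488 + 0.0256 = -0.0232
d₁ = -0.0232 / 0.2150 = -0.1078 which rounds to -0.11
d₂ = d₁ − σ√T = -0.1078 − 0.2150 = -0.3228 which rounds to -0.32
exp(−qT) = exp(−0.02·0.25) = 0.9950;  exp(−rT) = exp(−0.03·0.25) = 0.9925
C = 400·0.9950·N(-0.11) − 420·0.9925·N(-0.32) = 400·0.9950·0.4562 − 420·0.9925·0.3745 = 181.5676 − 156.1103 = 25.4573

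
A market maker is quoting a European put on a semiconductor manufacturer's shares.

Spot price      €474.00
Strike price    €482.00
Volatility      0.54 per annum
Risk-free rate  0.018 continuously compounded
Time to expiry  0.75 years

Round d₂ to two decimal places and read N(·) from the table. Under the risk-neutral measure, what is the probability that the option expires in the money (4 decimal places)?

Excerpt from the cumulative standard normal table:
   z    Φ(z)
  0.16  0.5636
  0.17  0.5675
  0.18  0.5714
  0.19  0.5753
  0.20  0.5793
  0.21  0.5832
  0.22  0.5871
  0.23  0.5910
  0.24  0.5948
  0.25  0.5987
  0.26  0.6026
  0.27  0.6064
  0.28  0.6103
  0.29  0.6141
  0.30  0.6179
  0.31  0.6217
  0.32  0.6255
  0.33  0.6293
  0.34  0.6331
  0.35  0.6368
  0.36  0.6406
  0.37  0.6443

0.5948

σ√T = 0.54·√0.75 = 0.4677
d₁ = [ln(474/482) + (0.018 + 0.54²/2)·0.75] / 0.4677 = [-0.0167 + 0.1229] / 0.4677 = 0.2269 → 0.23
d₂ = d₁ − σ√T = 0.2269 − 0.4677 = -0.2407 → -0.24
Risk-neutral Pr[S_T < K] = N(−d₂) = N(0.24) = 0.5948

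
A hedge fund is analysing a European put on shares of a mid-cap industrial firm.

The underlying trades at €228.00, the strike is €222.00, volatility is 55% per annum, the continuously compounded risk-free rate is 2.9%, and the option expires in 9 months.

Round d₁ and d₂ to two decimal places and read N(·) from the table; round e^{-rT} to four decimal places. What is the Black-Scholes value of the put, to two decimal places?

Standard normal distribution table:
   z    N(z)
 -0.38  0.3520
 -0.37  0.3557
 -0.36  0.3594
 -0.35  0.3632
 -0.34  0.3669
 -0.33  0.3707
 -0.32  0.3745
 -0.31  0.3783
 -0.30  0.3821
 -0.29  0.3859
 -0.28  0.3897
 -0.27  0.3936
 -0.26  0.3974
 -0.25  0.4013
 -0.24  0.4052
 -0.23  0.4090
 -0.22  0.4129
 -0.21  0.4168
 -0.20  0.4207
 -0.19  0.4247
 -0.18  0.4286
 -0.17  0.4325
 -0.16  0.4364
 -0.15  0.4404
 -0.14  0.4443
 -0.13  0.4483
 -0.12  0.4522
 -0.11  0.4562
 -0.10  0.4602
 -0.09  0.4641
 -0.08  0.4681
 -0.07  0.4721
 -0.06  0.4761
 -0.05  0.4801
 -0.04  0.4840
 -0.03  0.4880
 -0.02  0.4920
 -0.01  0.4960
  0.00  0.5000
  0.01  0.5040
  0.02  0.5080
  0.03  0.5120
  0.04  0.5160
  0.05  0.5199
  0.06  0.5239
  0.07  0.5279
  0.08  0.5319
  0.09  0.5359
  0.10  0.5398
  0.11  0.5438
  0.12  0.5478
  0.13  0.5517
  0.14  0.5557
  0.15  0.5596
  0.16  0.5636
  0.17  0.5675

σ√T = 0.55·√0.75 = 0.4763
ln(S/K) + (r + σ²/2)T = ln(228/222) + (0.029 + 0.55²/2)·0.75 = 0.0267 + 0.1352 = 0.1619
d₁ = 0.1619 / 0.4763 = 0.3398 → 0.34
d₂ = d₁ − σ√T = 0.3398 − 0.4763 = -0.1365 → -0.14
exp(−rT) = exp(−0.029·0.75) = 0.9785
N(−d₂) = N(0.14) = 0.5557;  N(−d₁) = N(-0.34) = 0.3669
P = 222·0.9785·0.5557 − 228·0.3669 = 120.7130 − 83.6532 = 37.0598

€37.06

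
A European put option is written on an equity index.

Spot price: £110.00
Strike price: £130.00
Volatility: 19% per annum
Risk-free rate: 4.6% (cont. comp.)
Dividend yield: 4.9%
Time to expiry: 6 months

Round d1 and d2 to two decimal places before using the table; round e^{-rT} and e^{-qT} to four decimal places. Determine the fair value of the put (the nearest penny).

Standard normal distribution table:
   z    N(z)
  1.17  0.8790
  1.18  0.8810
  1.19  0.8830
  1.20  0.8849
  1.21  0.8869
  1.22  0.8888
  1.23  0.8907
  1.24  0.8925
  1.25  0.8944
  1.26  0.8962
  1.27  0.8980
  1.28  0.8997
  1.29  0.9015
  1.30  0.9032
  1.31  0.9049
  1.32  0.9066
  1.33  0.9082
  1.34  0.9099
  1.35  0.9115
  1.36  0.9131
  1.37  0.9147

£20.40

σ√T = 0.19·√0.5 = 0.1344
ln(S/K) + (r − q + σ²/2)T = ln(110/130) + (0.046 − 0.049 + 0.19²/2)·0.5 = -0.1671 + 0.0075 = -0.1595
d₁ = -0.1595 / 0.1344 = -1.1874 ⇒ -1.19
d₂ = d₁ − σ√T = -1.1874 − 0.1344 = -1.3218 ⇒ -1.32
e^(−qT) = e^(−0.049·0.5) = 0.9758;  e^(−rT) = e^(−0.046·0.5) = 0.9773
N(−d₂) = N(1.32) = 0.9066;  N(−d₁) = N(1.19) = 0.8830
P = 130·0.9773·0.9066 − 110·0.9758·0.8830 = 115.1826 − 94.7795 = 20.4032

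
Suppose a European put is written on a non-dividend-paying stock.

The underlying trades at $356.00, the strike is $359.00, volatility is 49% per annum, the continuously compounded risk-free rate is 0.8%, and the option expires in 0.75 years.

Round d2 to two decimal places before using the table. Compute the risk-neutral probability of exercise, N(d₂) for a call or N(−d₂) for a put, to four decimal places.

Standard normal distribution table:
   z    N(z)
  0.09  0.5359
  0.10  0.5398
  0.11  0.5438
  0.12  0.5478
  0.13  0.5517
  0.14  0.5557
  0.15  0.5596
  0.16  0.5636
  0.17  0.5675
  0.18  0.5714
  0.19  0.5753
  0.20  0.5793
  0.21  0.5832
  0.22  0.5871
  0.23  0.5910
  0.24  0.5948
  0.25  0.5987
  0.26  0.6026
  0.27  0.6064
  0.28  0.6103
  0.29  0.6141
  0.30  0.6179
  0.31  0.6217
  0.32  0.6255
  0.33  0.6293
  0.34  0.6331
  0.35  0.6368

σ√T = 0.49·√0.75 = 0.4244
d₁ = [ln(356/359) + (0.008 + 0.49²/2)·0.75] / 0.4244 = [-0.0084 + 0.0960] / 0.4244 = 0.2065 ≈ 0.21
d₂ = d₁ − σ√T = 0.2065 − 0.4244 = -0.2178 ≈ -0.22
Risk-neutral Pr[S_T < K] = N(−d₂) = N(0.22) = 0.5871

0.5871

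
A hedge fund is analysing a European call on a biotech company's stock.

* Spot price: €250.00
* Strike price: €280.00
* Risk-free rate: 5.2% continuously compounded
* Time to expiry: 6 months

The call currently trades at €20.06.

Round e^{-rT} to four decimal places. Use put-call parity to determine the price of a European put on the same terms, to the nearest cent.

€42.86

exp(−rT) = exp(−0.052·0.5) = 0.9743
Put-call parity: C − P = S − K·e^(−rT) = 250 − 280·0.9743 = 250 − 272.8040 = -22.8040
P = C − (C − P) = 20.06 − (-22.8040) = 42.8640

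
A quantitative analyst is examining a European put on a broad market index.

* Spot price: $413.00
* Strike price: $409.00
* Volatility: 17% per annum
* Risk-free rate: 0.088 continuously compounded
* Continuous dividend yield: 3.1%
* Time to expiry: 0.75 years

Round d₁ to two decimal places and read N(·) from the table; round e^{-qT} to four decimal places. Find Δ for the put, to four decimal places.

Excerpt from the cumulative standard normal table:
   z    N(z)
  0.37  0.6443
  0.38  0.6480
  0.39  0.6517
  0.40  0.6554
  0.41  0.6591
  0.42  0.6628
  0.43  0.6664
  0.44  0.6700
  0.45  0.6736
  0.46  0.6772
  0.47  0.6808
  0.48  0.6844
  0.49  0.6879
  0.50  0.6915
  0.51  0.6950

T = 0.75;  σ√T = 0.1472
d₁ = [ln(413/409) + (0.088 − 0.031 + ½·0.17²)·0.75] / (σ√T) = (0.0097 + 0.0536) / 0.1472 = 0.4301 ≈ 0.43
N(d₁) = N(0.43) = 0.6664
Δ_put = exp(−qT)·(N(d₁) − 1) = 0.9770·(0.6664 − 1) = -0.3259

-0.3259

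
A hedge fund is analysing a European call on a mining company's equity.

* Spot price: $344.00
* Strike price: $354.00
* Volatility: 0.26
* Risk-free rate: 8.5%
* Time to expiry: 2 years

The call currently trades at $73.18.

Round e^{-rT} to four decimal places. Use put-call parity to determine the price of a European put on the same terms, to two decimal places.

e^(−rT) = e^(−0.085·2) = 0.8437
Put-call parity: C − P = S − K·e^(−rT) = 344 − 354·0.8437 = 344 − 298.6698 = 45.3302
P = C − (C − P) = 73.18 − (45.3302) = 27.8498

$27.85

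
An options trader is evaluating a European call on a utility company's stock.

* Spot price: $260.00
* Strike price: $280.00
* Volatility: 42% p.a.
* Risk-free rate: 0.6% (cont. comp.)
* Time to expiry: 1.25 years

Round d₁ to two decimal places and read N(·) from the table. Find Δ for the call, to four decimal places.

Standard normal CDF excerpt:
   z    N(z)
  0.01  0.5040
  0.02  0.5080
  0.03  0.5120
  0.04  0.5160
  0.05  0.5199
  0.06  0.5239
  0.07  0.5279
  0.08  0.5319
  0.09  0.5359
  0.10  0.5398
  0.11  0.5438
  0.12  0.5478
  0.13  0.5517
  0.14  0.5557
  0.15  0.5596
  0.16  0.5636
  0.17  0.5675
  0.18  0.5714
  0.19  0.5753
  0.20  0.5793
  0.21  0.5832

0.5359

σ√T = 0.42 × 1.1180 = 0.4696
d₁ = [ln(260/280) + (0.006 + 0.42²/2)·1.25] / 0.4696 = [-0.0741 + 0.1177] / 0.4696 = 0.0929 which rounds to 0.09
N(d₁) = N(0.09) = 0.5359
Δ_call = N(d₁) = 0.5359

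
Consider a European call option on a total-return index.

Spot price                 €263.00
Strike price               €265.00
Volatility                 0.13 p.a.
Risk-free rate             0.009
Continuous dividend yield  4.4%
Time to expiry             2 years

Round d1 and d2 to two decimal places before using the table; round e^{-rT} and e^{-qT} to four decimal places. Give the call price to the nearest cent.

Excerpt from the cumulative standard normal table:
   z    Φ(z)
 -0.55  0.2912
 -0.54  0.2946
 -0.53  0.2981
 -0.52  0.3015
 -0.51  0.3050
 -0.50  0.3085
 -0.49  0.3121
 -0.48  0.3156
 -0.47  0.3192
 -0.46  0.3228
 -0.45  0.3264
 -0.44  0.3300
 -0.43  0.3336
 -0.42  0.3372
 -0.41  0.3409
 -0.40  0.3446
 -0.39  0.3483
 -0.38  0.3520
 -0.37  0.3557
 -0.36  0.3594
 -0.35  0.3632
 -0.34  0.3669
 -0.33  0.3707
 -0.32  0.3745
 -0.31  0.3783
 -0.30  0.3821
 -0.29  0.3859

σ√T = 0.13 × 1.4142 = 0.1838
ln(S/K) + (r − q + σ²/2)T = ln(263/265) + (0.009 − 0.044 + 0.13²/2)·2 = -0.0076 − 0.0531 = -0.0607
d₁ = -0.0607 / 0.1838 = -0.3300 ≈ -0.33
d₂ = d₁ − σ√T = -0.3300 − 0.1838 = -0.5139 ≈ -0.51
exp(−qT) = exp(−0.044·2) = 0.9158;  exp(−rT) = exp(−0.009·2) = 0.9822
C = 263·0.9158·N(-0.33) − 265·0.9822·N(-0.51) = 263·0.9158·0.3707 − 265·0.9822·0.3050 = 89.2851 − 79.3863 = 9.8988

€9.90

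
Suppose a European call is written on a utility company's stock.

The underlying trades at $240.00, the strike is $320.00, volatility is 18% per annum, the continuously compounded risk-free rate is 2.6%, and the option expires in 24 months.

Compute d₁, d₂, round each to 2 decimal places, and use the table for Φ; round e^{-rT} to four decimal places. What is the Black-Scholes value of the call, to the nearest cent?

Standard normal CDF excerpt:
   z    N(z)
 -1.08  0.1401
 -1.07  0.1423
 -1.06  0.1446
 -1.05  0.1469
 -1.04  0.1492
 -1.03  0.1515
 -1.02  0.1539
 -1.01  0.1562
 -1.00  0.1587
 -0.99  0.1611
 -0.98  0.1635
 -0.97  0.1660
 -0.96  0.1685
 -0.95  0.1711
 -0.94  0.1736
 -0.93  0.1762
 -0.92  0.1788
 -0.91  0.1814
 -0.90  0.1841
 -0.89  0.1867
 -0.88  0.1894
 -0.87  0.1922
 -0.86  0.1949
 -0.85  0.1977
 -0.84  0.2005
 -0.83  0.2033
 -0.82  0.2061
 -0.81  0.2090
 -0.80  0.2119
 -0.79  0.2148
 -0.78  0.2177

$6.23

T = 2;  σ√T = 0.2546
d₁ = [ln(240/320) + (0.026 + 0.18²/2)·2] / 0.2546 = [-0.2877 + 0.0844] / 0.2546 = -0.7986 ≈ -0.80
d₂ = d₁ − σ√T = -0.7986 − 0.2546 = -1.0531 ≈ -1.05
exp(−rT) = exp(−0.026·2) = 0.9493
C = 240·N(-0.80) − 320·0.9493·N(-1.05) = 240·0.2119 − 320·0.9493·0.1469 = 50.8560 − 44.6247 = 6.2313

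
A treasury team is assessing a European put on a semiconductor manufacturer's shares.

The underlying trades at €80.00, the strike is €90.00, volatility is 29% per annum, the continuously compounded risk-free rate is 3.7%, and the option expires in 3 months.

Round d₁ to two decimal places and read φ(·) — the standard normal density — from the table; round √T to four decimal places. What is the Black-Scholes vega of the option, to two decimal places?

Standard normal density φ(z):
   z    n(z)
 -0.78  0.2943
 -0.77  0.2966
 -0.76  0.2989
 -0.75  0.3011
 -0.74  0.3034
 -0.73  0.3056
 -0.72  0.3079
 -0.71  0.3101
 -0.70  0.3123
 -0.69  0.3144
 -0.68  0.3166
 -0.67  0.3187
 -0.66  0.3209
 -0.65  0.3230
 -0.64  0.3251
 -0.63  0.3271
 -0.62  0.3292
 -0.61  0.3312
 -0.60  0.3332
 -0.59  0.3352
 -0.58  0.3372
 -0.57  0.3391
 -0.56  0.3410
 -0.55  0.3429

σ√T = 0.29·√0.25 = 0.1450
ln(S/K) + (r + σ²/2)T = ln(80/90) + (0.037 + 0.29²/2)·0.25 = -0.1178 + 0.0198 = -0.0980
d₁ = -0.0980 / 0.1450 = -0.6760 ⇒ -0.68
√T = √0.25 = 0.5000
φ(d₁) = φ(-0.68) = 0.3166
vega = S·φ(d₁)·√T = 80·0.3166·0.5000 = 12.6640
(Call and put vega coincide under Black-Scholes.)

12.66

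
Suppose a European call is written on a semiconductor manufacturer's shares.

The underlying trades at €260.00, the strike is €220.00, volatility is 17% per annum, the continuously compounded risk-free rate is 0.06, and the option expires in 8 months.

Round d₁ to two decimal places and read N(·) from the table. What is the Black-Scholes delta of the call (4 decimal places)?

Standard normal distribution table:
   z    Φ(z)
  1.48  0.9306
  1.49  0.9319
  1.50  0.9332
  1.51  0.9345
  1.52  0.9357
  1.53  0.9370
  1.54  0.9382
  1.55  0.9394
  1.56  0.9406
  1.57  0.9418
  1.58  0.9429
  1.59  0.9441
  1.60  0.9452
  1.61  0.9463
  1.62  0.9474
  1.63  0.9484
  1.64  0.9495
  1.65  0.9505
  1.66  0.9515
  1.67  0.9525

σ√T = 0.17·√0.6667 = 0.1388
d₁ = [ln(260/220) + (0.06 + ½·0.17²)·0.6667] / (σ√T) = (0.1671 + 0.0496) / 0.1388 = 1.5611 → 1.56
N(d₁) = N(1.56) = 0.9406
Δ_call = N(d₁) = 0.9406

0.9406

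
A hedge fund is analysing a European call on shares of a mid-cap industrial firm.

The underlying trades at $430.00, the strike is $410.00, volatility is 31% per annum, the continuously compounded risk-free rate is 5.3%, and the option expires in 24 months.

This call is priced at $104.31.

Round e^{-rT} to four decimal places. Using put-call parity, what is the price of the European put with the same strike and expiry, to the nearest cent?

exp(−rT) = exp(−0.053·2) = 0.8994
Put-call parity: C − P = S − K·e^(−rT) = 430 − 410·0.8994 = 430 − 368.7540 = 61.2460
P = C − (C − P) = 104.31 − (61.2460) = 43.0640

$43.06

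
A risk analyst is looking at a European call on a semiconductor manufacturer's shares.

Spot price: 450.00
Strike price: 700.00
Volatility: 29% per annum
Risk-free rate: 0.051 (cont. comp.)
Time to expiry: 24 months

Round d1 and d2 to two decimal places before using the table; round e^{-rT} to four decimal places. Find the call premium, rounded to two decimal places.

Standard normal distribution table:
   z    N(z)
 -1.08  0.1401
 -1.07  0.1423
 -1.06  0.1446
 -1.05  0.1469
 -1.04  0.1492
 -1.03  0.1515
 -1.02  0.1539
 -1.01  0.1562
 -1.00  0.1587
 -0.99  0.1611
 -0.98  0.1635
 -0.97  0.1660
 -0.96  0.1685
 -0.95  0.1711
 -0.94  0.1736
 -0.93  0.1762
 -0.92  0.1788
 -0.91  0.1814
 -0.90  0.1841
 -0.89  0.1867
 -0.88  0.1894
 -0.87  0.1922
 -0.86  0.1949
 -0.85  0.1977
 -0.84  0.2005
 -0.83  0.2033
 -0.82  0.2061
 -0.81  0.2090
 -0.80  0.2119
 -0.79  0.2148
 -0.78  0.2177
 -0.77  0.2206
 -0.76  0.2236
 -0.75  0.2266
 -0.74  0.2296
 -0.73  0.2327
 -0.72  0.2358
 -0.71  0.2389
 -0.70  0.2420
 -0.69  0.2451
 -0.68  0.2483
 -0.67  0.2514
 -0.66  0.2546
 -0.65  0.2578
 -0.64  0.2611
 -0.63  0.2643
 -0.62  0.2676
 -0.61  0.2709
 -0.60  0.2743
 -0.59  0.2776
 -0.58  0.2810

σ√T = 0.29 × 1.4142 = 0.4101
d₁ = [ln(450/700) + (0.051 + ½·0.29²)·2] / (σ√T) = (-0.4418 + 0.1861) / 0.4101 = -0.6236 → -0.62
d₂ = -0.6236 − 0.4101 = -1.0337 → -1.03
exp(−rT) = exp(−0.051·2) = 0.9030
N(d₁) = N(-0.62) = 0.2676;  N(d₂) = N(-1.03) = 0.1515
C = 450·0.2676 − 700·0.9030·0.1515 = 120.4200 − 95.7631 = 24.6569

24.66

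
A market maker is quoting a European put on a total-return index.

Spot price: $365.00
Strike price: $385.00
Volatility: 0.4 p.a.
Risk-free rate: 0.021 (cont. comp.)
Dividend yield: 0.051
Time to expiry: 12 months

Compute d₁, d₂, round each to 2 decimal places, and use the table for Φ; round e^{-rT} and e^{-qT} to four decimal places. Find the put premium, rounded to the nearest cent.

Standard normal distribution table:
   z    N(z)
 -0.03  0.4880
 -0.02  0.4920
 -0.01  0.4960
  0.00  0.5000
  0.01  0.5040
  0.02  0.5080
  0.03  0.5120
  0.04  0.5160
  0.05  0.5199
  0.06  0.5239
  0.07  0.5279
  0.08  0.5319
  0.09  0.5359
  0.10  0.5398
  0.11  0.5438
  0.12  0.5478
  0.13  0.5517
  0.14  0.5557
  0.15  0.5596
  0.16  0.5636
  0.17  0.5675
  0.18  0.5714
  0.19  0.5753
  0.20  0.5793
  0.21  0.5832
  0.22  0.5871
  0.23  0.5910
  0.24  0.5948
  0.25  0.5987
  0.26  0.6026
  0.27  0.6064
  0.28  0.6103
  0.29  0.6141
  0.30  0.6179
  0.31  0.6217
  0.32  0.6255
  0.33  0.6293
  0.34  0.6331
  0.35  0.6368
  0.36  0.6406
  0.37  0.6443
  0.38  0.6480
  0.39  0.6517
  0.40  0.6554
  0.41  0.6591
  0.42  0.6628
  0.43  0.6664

T = 1;  σ√T = 0.4000
d₁ = [ln(365/385) + (0.021 − 0.051 + 0.4²/2)·1] / 0.4000 = [-0.0533 + 0.0500] / 0.4000 = -0.0084 ⇒ -0.01
d₂ = d₁ − σ√T = -0.0084 − 0.4000 = -0.4084 ⇒ -0.41
e^(−qT) = e^(−0.051·1) = 0.9503;  e^(−rT) = e^(−0.021·1) = 0.9792
P = 385·0.9792·N(0.41) − 365·0.9503·N(0.01) = 385·0.9792·0.6591 − 365·0.9503·0.5040 = 248.4754 − 174.8172 = 73.6582

$73.66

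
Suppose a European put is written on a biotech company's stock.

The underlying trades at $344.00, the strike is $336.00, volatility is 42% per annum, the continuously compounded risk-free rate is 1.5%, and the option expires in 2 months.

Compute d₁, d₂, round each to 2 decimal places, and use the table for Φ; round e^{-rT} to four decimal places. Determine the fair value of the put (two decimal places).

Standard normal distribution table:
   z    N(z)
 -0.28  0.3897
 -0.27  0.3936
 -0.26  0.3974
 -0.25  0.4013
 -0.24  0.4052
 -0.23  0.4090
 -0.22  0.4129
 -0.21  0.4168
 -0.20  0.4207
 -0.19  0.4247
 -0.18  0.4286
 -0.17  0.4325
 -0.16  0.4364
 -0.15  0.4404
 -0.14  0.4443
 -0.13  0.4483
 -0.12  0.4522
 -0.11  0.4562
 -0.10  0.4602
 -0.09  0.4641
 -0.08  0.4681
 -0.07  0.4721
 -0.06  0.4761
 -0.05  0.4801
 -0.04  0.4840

$18.84

σ√T = 0.42 × 0.4082 = 0.1715
ln(S/K) + (r + σ²/2)T = ln(344/336) + (0.015 + 0.42²/2)·0.1667 = 0.0235 + 0.0172 = 0.0407
d₁ = 0.0407 / 0.1715 = 0.2375 ⇒ 0.24
d₂ = d₁ − σ√T = 0.2375 − 0.1715 = 0.0661 ⇒ 0.07
e^(−rT) = e^(−0.015·0.1667) = 0.9975
N(−d₂) = N(-0.07) = 0.4721;  N(−d₁) = N(-0.24) = 0.4052
P = 336·0.9975·0.4721 − 344·0.4052 = 158.2290 − 139.3888 = 18.8402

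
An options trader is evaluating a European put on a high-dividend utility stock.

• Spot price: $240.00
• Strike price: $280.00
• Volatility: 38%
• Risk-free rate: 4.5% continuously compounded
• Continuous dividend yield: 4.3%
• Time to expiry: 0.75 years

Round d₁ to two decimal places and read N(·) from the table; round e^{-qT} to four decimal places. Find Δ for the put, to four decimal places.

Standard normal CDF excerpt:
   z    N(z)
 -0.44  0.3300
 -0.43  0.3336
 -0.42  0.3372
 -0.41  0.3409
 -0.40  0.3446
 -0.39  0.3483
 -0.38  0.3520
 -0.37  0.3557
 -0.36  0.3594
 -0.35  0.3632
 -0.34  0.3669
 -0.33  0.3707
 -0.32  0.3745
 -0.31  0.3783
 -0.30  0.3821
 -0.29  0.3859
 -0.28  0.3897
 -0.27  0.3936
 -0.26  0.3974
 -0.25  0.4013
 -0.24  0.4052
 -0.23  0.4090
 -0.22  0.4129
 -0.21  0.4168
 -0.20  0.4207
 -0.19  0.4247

-0.5983

T = 0.75;  σ√T = 0.3291
d₁ = [ln(240/280) + (0.045 − 0.043 + 0.38²/2)·0.75] / 0.3291 = [-0.1542 + 0.0557] / 0.3291 = -0.2993 ⇒ -0.30
N(d₁) = N(-0.30) = 0.3821
Δ_put = exp(−qT)·(N(d₁) − 1) = 0.9683·(0.3821 − 1) = -0.5983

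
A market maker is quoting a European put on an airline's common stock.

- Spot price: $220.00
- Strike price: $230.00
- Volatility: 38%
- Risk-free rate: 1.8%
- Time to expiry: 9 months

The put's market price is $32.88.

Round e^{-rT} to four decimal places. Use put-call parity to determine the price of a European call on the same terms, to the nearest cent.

e^(−rT) = e^(−0.018·0.75) = 0.9866
Put-call parity: C − P = S − K·e^(−rT) = 220 − 230·0.9866 = 220 − 226.9180 = -6.9180
C = P + (C − P) = 32.88 + (-6.9180) = 25.9620

$25.96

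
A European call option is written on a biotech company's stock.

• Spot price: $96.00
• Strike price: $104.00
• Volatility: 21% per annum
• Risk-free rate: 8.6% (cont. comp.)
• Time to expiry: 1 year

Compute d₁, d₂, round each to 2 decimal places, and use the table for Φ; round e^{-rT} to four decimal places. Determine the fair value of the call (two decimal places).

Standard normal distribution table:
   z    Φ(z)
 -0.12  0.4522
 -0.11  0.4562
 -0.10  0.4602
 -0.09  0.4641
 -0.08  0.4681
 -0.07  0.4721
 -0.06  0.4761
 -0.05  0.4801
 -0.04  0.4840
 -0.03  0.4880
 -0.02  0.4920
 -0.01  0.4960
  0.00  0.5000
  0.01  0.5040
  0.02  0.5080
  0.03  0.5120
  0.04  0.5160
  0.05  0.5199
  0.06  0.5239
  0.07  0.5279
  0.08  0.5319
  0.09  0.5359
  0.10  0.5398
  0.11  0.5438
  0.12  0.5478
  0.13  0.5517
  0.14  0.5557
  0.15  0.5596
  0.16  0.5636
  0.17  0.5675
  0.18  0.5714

T = 1;  σ√T = 0.2100
d₁ = [ln(96/104) + (0.086 + 0.21²/2)·1] / 0.2100 = [-0.0800 + 0.1080] / 0.2100 = 0.1334 → 0.13
d₂ = d₁ − σ√T = 0.1334 − 0.2100 = -0.0766 → -0.08
exp(−rT) = exp(−0.086·1) = 0.9176
N(d₁) = N(0.13) = 0.5517;  N(d₂) = N(-0.08) = 0.4681
C = 96·0.5517 − 104·0.9176·0.4681 = 52.9632 − 44.6710 = 8.2922

$8.29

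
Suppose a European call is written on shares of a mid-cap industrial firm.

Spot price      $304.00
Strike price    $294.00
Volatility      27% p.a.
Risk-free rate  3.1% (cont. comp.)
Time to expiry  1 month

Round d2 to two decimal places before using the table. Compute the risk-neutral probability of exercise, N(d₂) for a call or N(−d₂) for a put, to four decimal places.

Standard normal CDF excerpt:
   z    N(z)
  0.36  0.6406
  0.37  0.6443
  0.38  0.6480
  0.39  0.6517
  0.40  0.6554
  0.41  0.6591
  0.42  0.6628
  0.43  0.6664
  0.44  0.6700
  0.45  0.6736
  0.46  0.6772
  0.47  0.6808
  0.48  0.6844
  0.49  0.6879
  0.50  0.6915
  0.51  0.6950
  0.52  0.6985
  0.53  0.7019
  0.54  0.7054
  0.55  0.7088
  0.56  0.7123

T = 0.08333;  σ√T = 0.0779
d₁ = [ln(304/294) + (0.031 + ½·0.27²)·0.08333] / (σ√T) = (0.0334 + 0.0056) / 0.0779 = 0.5013 ≈ 0.50
d₂ = 0.5013 − 0.0779 = 0.4233 ≈ 0.42
Risk-neutral Pr[S_T > K] = N(d₂) = N(0.42) = 0.6628

0.6628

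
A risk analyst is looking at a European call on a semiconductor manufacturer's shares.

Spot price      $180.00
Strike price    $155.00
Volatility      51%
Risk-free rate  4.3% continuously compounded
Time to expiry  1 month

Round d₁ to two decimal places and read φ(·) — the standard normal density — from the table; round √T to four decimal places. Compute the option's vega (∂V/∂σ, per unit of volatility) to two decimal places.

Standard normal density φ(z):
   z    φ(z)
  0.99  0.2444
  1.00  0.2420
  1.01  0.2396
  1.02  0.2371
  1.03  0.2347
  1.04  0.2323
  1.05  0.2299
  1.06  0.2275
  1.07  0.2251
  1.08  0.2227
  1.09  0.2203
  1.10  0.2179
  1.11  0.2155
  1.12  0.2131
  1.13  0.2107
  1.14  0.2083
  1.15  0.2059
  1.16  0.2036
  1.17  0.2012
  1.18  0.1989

σ√T = 0.51 × 0.2887 = 0.1472
d₁ = [ln(180/155) + (0.043 + ½·0.51²)·0.08333] / (σ√T) = (0.1495 + 0.0144) / 0.1472 = 1.1136 ⇒ 1.11
√T = √0.08333 = 0.2887
φ(d₁) = φ(1.11) = 0.2155
vega = S·φ(d₁)·√T = 180·0.2155·0.2887 = 11.1987

11.20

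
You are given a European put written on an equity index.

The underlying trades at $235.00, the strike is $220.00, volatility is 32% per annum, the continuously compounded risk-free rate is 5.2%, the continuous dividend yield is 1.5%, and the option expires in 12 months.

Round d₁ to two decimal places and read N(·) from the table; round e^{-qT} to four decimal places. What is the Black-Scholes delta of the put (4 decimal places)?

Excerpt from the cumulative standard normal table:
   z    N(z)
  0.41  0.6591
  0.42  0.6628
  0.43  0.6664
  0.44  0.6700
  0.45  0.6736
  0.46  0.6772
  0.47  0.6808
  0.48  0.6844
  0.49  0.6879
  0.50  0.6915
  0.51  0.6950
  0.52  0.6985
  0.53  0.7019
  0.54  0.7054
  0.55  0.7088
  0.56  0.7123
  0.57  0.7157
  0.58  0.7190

T = 1;  σ√T = 0.3200
d₁ = [ln(235/220) + (0.052 − 0.015 + ½·0.32²)·1] / (σ√T) = (0.0660 + 0.0882) / 0.3200 = 0.4817 → 0.48
N(d₁) = N(0.48) = 0.6844
Δ_put = e^(−qT)·(N(d₁) − 1) = 0.9851·(0.6844 − 1) = -0.3109

-0.3109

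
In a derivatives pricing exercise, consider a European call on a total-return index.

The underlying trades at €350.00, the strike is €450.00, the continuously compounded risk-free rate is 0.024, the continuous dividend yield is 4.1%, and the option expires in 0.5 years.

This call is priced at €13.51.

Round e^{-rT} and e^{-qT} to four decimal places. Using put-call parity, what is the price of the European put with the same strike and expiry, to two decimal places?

exp(−qT) = exp(−0.041·0.5) = 0.9797;  exp(−rT) = exp(−0.024·0.5) = 0.9881
Put-call parity: C − P = S·e^(−qT) − K·e^(−rT) = 350·0.9797 − 450·0.9881 = 342.8950 − 444.6450 = -101.7500
P = C − (C − P) = 13.51 − (-101.7500) = 115.2600

€115.26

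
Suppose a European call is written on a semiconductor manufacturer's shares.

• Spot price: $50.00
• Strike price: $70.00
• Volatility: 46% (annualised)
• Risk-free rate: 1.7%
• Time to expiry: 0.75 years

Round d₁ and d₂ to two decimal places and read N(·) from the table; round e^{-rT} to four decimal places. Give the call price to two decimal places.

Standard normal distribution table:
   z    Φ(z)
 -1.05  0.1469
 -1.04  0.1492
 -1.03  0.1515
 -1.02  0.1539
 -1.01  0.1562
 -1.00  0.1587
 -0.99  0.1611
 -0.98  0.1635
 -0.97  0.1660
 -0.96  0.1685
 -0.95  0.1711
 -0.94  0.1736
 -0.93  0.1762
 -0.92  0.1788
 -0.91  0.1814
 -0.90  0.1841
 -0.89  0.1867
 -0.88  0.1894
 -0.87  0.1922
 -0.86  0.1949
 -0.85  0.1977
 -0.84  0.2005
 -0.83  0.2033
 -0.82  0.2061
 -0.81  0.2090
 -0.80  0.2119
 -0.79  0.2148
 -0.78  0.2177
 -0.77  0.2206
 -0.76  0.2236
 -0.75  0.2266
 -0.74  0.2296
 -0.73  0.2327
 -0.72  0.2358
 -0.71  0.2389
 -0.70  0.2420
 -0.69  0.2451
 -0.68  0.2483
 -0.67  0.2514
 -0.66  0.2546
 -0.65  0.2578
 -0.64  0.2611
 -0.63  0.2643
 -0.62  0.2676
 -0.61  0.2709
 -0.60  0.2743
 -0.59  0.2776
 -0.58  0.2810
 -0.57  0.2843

$2.75

σ√T = 0.46 × 0.8660 = 0.3984
d₁ = [ln(50/70) + (0.017 + ½·0.46²)·0.75] / (σ√T) = (-0.3365 + 0.0921) / 0.3984 = -0.6134 ⇒ -0.61
d₂ = -0.6134 − 0.3984 = -1.0118 ⇒ -1.01
e^(−rT) = e^(−0.017·0.75) = 0.9873
C = 50·N(-0.61) − 70·0.9873·N(-1.01) = 50·0.2709 − 70·0.9873·0.1562 = 13.5450 − 10.7951 = 2.7499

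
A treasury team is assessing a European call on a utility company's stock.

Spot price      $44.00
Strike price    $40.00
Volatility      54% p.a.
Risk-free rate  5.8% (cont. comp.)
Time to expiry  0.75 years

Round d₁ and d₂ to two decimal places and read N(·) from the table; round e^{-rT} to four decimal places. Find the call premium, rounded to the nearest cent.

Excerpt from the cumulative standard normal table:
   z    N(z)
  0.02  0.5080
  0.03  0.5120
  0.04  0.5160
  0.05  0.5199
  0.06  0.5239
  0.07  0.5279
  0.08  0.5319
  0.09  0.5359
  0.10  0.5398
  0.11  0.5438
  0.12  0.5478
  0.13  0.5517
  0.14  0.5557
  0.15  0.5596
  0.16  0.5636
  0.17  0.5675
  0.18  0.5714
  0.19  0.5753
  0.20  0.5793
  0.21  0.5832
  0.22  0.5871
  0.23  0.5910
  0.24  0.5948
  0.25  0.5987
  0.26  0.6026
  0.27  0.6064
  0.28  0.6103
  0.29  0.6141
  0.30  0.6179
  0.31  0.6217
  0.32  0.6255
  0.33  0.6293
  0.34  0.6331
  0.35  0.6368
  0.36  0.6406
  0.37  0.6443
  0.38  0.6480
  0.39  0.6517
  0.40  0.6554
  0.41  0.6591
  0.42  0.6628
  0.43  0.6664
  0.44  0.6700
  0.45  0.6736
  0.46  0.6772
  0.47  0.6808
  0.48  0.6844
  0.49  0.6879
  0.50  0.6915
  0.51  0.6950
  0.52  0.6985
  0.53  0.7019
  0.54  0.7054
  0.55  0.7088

$10.82

σ√T = 0.54·√0.75 = 0.4677
d₁ = [ln(44/40) + (0.058 + 0.54²/2)·0.75] / 0.4677 = [0.0953 + 0.1529] / 0.4677 = 0.5306 → 0.53
d₂ = d₁ − σ√T = 0.5306 − 0.4677 = 0.0630 → 0.06
e^(−rT) = e^(−0.058·0.75) = 0.9574
C = 44·N(0.53) − 40·0.9574·N(0.06) = 44·0.7019 − 40·0.9574·0.5239 = 30.8836 − 20.0633 = 10.8203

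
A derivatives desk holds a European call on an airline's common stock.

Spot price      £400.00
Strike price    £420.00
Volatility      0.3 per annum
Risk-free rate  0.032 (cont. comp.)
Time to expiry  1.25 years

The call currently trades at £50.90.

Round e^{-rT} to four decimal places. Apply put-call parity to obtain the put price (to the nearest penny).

£54.44

e^(−rT) = e^(−0.032·1.25) = 0.9608
Put-call parity: C − P = S − K·e^(−rT) = 400 − 420·0.9608 = 400 − 403.5360 = -3.5360
P = C − (C − P) = 50.90 − (-3.5360) = 54.4360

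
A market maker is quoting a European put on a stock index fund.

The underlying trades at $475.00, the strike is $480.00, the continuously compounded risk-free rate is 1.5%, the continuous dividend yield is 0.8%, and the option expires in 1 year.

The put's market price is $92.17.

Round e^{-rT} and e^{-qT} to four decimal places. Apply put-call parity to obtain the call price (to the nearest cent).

$90.52

e^(−qT) = e^(−0.008·1) = 0.9920;  e^(−rT) = e^(−0.015·1) = 0.9851
Put-call parity: C − P = S·e^(−qT) − K·e^(−rT) = 475·0.9920 − 480·0.9851 = 471.2000 − 472.8480 = -1.6480
C = P + (C − P) = 92.17 + (-1.6480) = 90.5220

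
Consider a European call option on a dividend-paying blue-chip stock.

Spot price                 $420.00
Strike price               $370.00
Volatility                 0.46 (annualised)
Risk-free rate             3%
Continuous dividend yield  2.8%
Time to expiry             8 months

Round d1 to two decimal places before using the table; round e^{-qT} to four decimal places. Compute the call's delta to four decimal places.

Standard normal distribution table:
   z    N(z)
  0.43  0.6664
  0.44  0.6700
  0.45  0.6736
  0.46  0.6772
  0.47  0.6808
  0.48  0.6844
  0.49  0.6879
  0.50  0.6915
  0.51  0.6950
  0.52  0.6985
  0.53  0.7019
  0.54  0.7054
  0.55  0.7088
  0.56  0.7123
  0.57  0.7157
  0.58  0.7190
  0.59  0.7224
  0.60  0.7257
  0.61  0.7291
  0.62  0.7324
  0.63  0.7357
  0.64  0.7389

0.6889

σ√T = 0.46 × 0.8165 = 0.3756
d₁ = [ln(420/370) + (0.03 − 0.028 + ½·0.46²)·0.6667] / (σ√T) = (0.1268 + 0.0719) / 0.3756 = 0.5288 ⇒ 0.53
N(d₁) = N(0.53) = 0.7019
Δ_call = exp(−qT)·N(d₁) = 0.9815·0.7019 = 0.6889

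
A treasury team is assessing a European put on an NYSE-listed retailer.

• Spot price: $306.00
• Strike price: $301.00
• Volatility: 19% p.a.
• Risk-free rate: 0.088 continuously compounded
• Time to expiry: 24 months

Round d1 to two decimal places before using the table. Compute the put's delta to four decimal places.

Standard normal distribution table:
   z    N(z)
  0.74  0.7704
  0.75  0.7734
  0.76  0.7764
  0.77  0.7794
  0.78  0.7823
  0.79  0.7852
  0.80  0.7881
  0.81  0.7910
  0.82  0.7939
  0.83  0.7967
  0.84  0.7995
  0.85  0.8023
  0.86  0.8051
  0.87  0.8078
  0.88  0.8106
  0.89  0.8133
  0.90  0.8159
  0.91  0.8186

-0.1977

σ√T = 0.19 × 1.4142 = 0.2687
d₁ = [ln(306/301) + (0.088 + 0.19²/2)·2] / 0.2687 = [0.0165 + 0.2121] / 0.2687 = 0.8507 ⇒ 0.85
N(d₁) = N(0.85) = 0.8023
Δ_put = N(d₁) − 1 = 0.8023 − 1 = -0.1977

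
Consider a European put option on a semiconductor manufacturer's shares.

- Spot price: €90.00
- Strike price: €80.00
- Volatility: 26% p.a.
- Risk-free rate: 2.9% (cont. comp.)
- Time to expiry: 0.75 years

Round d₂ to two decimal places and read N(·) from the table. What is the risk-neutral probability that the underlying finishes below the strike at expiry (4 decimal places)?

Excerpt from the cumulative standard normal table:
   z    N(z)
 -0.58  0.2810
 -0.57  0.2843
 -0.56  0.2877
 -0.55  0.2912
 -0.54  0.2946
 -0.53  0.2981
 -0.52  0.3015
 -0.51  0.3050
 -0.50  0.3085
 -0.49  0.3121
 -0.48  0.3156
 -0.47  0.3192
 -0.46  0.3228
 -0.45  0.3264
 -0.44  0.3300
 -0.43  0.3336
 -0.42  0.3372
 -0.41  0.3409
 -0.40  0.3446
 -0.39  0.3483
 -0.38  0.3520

0.3050

T = 0.75;  σ√T = 0.2252
d₁ = [ln(90/80) + (0.029 + 0.26²/2)·0.75] / 0.2252 = [0.1178 + 0.0471] / 0.2252 = 0.7323 ≈ 0.73
d₂ = d₁ − σ√T = 0.7323 − 0.2252 = 0.5071 ≈ 0.51
Risk-neutral Pr[S_T < K] = N(−d₂) = N(-0.51) = 0.3050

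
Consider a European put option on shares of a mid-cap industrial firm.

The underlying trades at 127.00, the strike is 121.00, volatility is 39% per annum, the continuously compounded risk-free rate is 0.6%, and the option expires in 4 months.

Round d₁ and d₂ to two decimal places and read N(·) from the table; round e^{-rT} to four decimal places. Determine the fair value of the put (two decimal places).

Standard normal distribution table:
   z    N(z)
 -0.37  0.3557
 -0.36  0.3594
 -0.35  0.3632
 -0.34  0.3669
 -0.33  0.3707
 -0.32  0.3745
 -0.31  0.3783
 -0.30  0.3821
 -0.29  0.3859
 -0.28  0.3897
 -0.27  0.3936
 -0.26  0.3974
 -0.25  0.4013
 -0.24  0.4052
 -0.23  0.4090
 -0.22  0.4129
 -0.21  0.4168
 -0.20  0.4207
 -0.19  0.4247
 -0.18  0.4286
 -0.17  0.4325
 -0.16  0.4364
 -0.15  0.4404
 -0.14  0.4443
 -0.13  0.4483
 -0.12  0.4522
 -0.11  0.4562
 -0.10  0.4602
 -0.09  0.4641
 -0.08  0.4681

8.49

σ√T = 0.39 × 0.5774 = 0.2252
d₁ = [ln(127/121) + (0.006 + 0.39²/2)·0.3333] / 0.2252 = [0.0484 + 0.0274] / 0.2252 = 0.3364 which rounds to 0.34
d₂ = d₁ − σ√T = 0.3364 − 0.2252 = 0.1112 which rounds to 0.11
exp(−rT) = exp(−0.006·0.3333) = 0.9980
N(−d₂) = N(-0.11) = 0.4562;  N(−d₁) = N(-0.34) = 0.3669
P = 121·0.9980·0.4562 − 127·0.3669 = 55.0898 − 46.5963 = 8.4935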